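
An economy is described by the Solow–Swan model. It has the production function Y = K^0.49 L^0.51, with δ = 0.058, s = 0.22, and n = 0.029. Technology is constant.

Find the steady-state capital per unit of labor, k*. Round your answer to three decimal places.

Steady state requires s·f(k) = (n + δ)·k, i.e. s·k^α = (n + δ)·k.
Dividing both sides by k: k^(1−α) = s / (n + δ).
k^0.51 = 0.22 / (0.029 + 0.058) = 0.22 / 0.087 = 2.5287
k* = 2.5287^(1/0.51) ≈ 6.1659

k* = 6.166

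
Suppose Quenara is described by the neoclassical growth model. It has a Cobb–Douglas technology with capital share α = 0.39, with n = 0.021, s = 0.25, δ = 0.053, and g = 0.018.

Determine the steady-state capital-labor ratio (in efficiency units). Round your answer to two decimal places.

k* = 5.15

At the steady state, Δk = 0, so s·k^α = (n + g + δ)·k.
Rearranging, k^(1−α) = s / (n + g + δ).
k^0.61 = 0.25 / (0.021 + 0.018 + 0.053) = 0.25 / 0.092 = 2.7174
k* = 2.7174^(1/0.61) ≈ 5.1491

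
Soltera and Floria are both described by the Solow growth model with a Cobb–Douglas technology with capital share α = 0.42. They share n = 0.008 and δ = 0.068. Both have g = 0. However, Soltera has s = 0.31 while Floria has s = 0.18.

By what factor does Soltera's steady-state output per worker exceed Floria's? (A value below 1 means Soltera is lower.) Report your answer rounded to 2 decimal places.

Steady-state y* = [s/(n + δ)]^(α/(1−α)), so the ratio is [ (s_S/(n + δ)_S) / (s_F/(n + δ)_F) ]^0.7241.
s_S/(n + δ)_S = 0.31/0.076 = 4.0789; s_F/(n + δ)_F = 0.18/0.076 = 2.3684.
Ratio = (4.0789/2.3684)^0.7241 = 1.7222^0.7241 ≈ 1.4823

ratio ≈ 1.48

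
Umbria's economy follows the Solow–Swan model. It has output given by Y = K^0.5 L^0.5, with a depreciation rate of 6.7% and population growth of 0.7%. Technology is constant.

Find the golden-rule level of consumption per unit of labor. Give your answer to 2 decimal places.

c_gold ≈ 3.38

At the golden rule, f'(k) = n + δ, so α·k^(α−1) = n + δ and k_gold = (α/(n + δ))^(1/(1−α)).
k_gold = (0.5/0.074)^(1/0.5) = 6.7568^2 ≈ 45.6543
c_gold = f(k_gold) − (n + δ)·k_gold = 6.7568 − 0.074×45.6543 ≈ 3.3784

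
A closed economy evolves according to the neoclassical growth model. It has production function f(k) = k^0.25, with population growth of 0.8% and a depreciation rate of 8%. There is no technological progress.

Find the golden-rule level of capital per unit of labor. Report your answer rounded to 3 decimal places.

k_gold ≈ 4.024

The golden rule sets f'(k) = n + δ, i.e. α·k^(α−1) = n + δ.
So k^(1−α) = α / (n + δ) = 0.25 / 0.088 = 2.8409.
k_gold = 2.8409^(1/0.75) ≈ 4.0235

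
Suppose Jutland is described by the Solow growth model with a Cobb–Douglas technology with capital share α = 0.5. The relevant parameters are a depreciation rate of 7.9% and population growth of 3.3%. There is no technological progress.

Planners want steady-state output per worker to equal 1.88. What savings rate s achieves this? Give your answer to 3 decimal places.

At the steady state, Δk = 0, so s·k^α = (n + δ)·k.
Since y* = [s/(n + δ)]^(α/(1−α)), we have s/(n + δ) = (y*)^((1−α)/α) = 1.88^1 = 1.8800.
Therefore s = 1.8800 × (n + δ) = 1.8800 × 0.112 = 0.2106.

s ≈ 0.211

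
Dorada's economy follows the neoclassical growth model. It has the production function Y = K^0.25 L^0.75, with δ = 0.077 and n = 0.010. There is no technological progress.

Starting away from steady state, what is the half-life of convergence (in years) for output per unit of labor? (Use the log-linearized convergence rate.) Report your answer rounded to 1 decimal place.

Near the steady state the convergence rate is λ = (1 − α)(n + δ).
λ = (1 − 0.25) × 0.087 = 0.75 × 0.087 = 0.06525
Half-life = ln 2 / λ = 0.6931 / 0.06525 ≈ 10.62 years

half-life ≈ 10.6 years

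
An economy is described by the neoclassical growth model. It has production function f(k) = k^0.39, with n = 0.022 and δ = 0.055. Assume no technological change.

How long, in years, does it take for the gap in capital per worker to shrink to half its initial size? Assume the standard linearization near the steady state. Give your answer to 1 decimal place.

Near the steady state the convergence rate is λ = (1 − α)(n + δ).
λ = (1 − 0.39) × 0.077 = 0.61 × 0.077 = 0.04697
Half-life = ln 2 / λ = 0.6931 / 0.04697 ≈ 14.76 years

half-life ≈ 14.8 years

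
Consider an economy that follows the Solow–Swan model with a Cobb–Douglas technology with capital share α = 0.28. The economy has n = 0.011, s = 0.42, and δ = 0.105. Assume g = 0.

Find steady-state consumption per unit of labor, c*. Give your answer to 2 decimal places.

In steady state, investment equals break-even investment: s·k^α = (n + δ)·k.
Dividing both sides by k: k^(1−α) = s / (n + δ).
k^0.72 = 0.42 / (0.011 + 0.105) = 0.42 / 0.116 = 3.6207
k* = 3.6207^(1/0.72) ≈ 5.9717
y* = (k*)^α = 5.9717^0.28 ≈ 1.6493
c* = (1 − s)·y* = (1 − 0.42) × 1.6493 ≈ 0.9566

c* ≈ 0.96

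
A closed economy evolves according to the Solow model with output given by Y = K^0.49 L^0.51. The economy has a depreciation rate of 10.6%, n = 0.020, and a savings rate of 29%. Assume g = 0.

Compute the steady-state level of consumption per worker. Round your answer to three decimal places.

c* = 1.582

In steady state, investment equals break-even investment: s·k^α = (n + δ)·k.
Rearranging, k^(1−α) = s / (n + δ).
k^0.51 = 0.29 / (0.020 + 0.106) = 0.29 / 0.126 = 2.3016
k* = 2.3016^(1/0.51) ≈ 5.1270
y* = (k*)^α = 5.1270^0.49 ≈ 2.2276
c* = (1 − s)·y* = (1 − 0.29) × 2.2276 ≈ 1.5816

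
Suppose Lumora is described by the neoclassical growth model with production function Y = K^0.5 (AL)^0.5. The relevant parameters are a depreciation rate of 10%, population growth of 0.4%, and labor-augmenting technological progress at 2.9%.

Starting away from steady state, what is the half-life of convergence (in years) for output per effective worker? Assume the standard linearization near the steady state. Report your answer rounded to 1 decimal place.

Near the steady state the convergence rate is λ = (1 − α)(n + g + δ).
λ = (1 − 0.5) × 0.133 = 0.5 × 0.133 = 0.0665
Half-life = ln 2 / λ = 0.6931 / 0.0665 ≈ 10.42 years

half-life ≈ 10.4 years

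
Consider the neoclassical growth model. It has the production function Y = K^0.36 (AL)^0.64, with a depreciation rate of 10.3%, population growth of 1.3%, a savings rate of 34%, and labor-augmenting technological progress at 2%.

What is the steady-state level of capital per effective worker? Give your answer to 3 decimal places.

k* = 4.186

Steady state requires s·f(k) = (n + g + δ)·k, i.e. s·k^α = (n + g + δ)·k.
Dividing both sides by k: k^(1−α) = s / (n + g + δ).
k^0.64 = 0.34 / (0.013 + 0.020 + 0.103) = 0.34 / 0.136 = 2.5000
k* = 2.5000^(1/0.64) ≈ 4.1858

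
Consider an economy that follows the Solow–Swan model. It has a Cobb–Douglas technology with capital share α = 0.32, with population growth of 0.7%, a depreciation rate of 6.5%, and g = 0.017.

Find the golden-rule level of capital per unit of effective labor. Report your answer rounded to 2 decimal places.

k_gold ≈ 6.57

The golden rule sets f'(k) = n + g + δ, i.e. α·k^(α−1) = n + g + δ.
So k^(1−α) = α / (n + g + δ) = 0.32 / 0.089 = 3.5955.
k_gold = 3.5955^(1/0.68) ≈ 6.5659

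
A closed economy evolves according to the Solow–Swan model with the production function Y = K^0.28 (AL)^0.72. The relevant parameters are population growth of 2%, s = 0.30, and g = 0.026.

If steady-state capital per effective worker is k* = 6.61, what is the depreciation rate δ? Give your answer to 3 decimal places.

δ ≈ 0.031

At the steady state, Δk = 0, so s·k^α = (n + g + δ)·k.
So s / (n + g + δ) = (k*)^(1−α) = 6.61^0.72 = 3.8953.
Therefore n + g + δ = s / 3.8953 = 0.30 / 3.8953 = 0.0770, so δ = 0.0770 − 0.046 = 0.0310.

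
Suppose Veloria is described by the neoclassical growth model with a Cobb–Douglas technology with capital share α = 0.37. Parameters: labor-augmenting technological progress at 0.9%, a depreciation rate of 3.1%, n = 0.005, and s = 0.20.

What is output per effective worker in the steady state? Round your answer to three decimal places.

In steady state, investment equals break-even investment: s·k^α = (n + g + δ)·k.
Dividing both sides by k: k^(1−α) = s / (n + g + δ).
k^0.63 = 0.20 / (0.005 + 0.009 + 0.031) = 0.20 / 0.045 = 4.4444
k* = 4.4444^(1/0.63) ≈ 10.6727
y* = (k*)^α = 10.6727^0.37 ≈ 2.4014

y* = 2.401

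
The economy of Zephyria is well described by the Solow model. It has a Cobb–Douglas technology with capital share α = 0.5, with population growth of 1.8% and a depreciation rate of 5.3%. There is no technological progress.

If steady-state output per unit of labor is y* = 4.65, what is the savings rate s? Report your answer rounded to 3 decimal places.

At the steady state, Δk = 0, so s·k^α = (n + δ)·k.
Since y* = [s/(n + δ)]^(α/(1−α)), we have s/(n + δ) = (y*)^((1−α)/α) = 4.65^1 = 4.6500.
Therefore s = 4.6500 × (n + δ) = 4.6500 × 0.071 = 0.3302.

s ≈ 0.330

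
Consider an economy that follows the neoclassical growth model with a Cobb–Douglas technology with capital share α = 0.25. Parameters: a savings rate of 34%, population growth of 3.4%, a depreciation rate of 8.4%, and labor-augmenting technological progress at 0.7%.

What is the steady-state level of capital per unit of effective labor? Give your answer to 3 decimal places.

Steady state requires s·f(k) = (n + g + δ)·k, i.e. s·k^α = (n + g + δ)·k.
Rearranging, k^(1−α) = s / (n + g + δ).
k^0.75 = 0.34 / (0.034 + 0.007 + 0.084) = 0.34 / 0.125 = 2.7200
k* = 2.7200^(1/0.75) ≈ 3.7969

k* ≈ 3.797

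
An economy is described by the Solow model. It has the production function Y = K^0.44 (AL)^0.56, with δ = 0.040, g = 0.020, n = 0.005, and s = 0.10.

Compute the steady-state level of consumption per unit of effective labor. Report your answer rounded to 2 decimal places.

In steady state, investment equals break-even investment: s·k^α = (n + g + δ)·k.
Rearranging, k^(1−α) = s / (n + g + δ).
k^0.56 = 0.10 / (0.005 + 0.020 + 0.040) = 0.10 / 0.065 = 1.5385
k* = 1.5385^(1/0.56) ≈ 2.1583
y* = (k*)^α = 2.1583^0.44 ≈ 1.4028
c* = (1 − s)·y* = (1 − 0.10) × 1.4028 ≈ 1.2625

c* ≈ 1.26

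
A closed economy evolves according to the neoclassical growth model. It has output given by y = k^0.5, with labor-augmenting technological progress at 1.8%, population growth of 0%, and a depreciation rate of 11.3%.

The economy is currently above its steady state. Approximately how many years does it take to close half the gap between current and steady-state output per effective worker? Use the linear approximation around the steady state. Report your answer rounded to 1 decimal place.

Near the steady state the convergence rate is λ = (1 − α)(n + g + δ).
λ = (1 − 0.5) × 0.131 = 0.5 × 0.131 = 0.0655
Half-life = ln 2 / λ = 0.6931 / 0.0655 ≈ 10.58 years

half-life ≈ 10.6 years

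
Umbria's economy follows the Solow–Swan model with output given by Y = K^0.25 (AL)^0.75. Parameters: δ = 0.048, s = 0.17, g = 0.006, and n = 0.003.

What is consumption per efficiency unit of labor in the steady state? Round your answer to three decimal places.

c* = 1.195

Steady state requires s·f(k) = (n + g + δ)·k, i.e. s·k^α = (n + g + δ)·k.
Rearranging, k^(1−α) = s / (n + g + δ).
k^0.75 = 0.17 / (0.003 + 0.006 + 0.048) = 0.17 / 0.057 = 2.9825
k* = 2.9825^(1/0.75) ≈ 4.2931
y* = (k*)^α = 4.2931^0.25 ≈ 1.4394
c* = (1 − s)·y* = (1 − 0.17) × 1.4394 ≈ 1.1947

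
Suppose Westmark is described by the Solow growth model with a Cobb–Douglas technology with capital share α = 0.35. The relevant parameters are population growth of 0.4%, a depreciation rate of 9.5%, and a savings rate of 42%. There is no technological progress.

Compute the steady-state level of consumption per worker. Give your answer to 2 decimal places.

Steady state requires s·f(k) = (n + δ)·k, i.e. s·k^α = (n + δ)·k.
Rearranging, k^(1−α) = s / (n + δ).
k^0.65 = 0.42 / (0.004 + 0.095) = 0.42 / 0.099 = 4.2424
k* = 4.2424^(1/0.65) ≈ 9.2375
y* = (k*)^α = 9.2375^0.35 ≈ 2.1774
c* = (1 − s)·y* = (1 − 0.42) × 2.1774 ≈ 1.2629

c* = 1.26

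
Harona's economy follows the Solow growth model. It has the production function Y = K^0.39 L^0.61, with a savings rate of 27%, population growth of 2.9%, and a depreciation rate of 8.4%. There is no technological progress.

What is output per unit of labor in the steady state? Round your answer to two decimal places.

Steady state requires s·f(k) = (n + δ)·k, i.e. s·k^α = (n + δ)·k.
Rearranging, k^(1−α) = s / (n + δ).
k^0.61 = 0.27 / (0.029 + 0.084) = 0.27 / 0.113 = 2.3894
k* = 2.3894^(1/0.61) ≈ 4.1701
y* = (k*)^α = 4.1701^0.39 ≈ 1.7452

y* ≈ 1.75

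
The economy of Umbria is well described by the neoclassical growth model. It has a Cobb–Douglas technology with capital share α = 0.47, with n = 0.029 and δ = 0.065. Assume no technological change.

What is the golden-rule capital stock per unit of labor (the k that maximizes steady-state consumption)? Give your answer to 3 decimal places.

k_gold ≈ 20.836

The golden rule sets f'(k) = n + δ, i.e. α·k^(α−1) = n + δ.
So k^(1−α) = α / (n + δ) = 0.47 / 0.094 = 5.0000.
k_gold = 5.0000^(1/0.53) ≈ 20.8359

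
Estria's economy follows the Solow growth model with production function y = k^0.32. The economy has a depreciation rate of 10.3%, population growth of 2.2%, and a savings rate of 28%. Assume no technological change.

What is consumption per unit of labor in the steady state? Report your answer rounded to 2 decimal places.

In steady state, investment equals break-even investment: s·k^α = (n + δ)·k.
Dividing both sides by k: k^(1−α) = s / (n + δ).
k^0.68 = 0.28 / (0.022 + 0.103) = 0.28 / 0.125 = 2.2400
k* = 2.2400^(1/0.68) ≈ 3.2739
y* = (k*)^α = 3.2739^0.32 ≈ 1.4616
c* = (1 − s)·y* = (1 − 0.28) × 1.4616 ≈ 1.0524

c* ≈ 1.05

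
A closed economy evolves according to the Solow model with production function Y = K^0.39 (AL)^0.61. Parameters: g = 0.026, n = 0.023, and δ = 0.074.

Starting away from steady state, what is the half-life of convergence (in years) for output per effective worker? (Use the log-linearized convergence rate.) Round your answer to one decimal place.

Near the steady state the convergence rate is λ = (1 − α)(n + g + δ).
λ = (1 − 0.39) × 0.123 = 0.61 × 0.123 = 0.07503
Half-life = ln 2 / λ = 0.6931 / 0.07503 ≈ 9.24 years

half-life ≈ 9.2 years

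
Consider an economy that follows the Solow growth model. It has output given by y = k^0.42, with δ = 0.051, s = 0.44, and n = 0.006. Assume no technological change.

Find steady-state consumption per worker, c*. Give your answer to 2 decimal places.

Steady state requires s·f(k) = (n + δ)·k, i.e. s·k^α = (n + δ)·k.
Rearranging, k^(1−α) = s / (n + δ).
k^0.58 = 0.44 / (0.006 + 0.051) = 0.44 / 0.057 = 7.7193
k* = 7.7193^(1/0.58) ≈ 33.9084
y* = (k*)^α = 33.9084^0.42 ≈ 4.3927
c* = (1 − s)·y* = (1 − 0.44) × 4.3927 ≈ 2.4599

c* = 2.46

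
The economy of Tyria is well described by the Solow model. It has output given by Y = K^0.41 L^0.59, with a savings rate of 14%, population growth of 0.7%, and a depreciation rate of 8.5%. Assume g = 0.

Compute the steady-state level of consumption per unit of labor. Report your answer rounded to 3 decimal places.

c* ≈ 1.151

In steady state, investment equals break-even investment: s·k^α = (n + δ)·k.
Dividing both sides by k: k^(1−α) = s / (n + δ).
k^0.59 = 0.14 / (0.007 + 0.085) = 0.14 / 0.092 = 1.5217
k* = 1.5217^(1/0.59) ≈ 2.0372
y* = (k*)^α = 2.0372^0.41 ≈ 1.3388
c* = (1 − s)·y* = (1 − 0.14) × 1.3388 ≈ 1.1514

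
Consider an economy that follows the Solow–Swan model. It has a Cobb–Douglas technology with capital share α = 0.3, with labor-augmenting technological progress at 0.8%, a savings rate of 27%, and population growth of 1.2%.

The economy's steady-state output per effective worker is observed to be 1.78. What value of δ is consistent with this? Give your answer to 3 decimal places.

Steady state requires s·f(k) = (n + g + δ)·k, i.e. s·k^α = (n + g + δ)·k.
Since y* = [s/(n + g + δ)]^(α/(1−α)), we have s/(n + g + δ) = (y*)^((1−α)/α) = 1.78^2.3333 = 3.8398.
Therefore n + g + δ = s / 3.8398 = 0.27 / 3.8398 = 0.0703, so δ = 0.0703 − 0.020 = 0.0503.

δ ≈ 0.050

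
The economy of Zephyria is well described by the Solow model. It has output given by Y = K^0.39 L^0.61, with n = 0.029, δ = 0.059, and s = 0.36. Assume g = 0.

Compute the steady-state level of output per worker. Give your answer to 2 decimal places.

y* = 2.46

Steady state requires s·f(k) = (n + δ)·k, i.e. s·k^α = (n + δ)·k.
Dividing both sides by k: k^(1−α) = s / (n + δ).
k^0.61 = 0.36 / (0.029 + 0.059) = 0.36 / 0.088 = 4.0909
k* = 4.0909^(1/0.61) ≈ 10.0689
y* = (k*)^α = 10.0689^0.39 ≈ 2.4613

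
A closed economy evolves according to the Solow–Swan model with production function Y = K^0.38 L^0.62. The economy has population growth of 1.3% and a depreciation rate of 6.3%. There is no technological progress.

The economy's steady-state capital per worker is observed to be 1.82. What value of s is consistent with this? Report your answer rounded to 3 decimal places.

s ≈ 0.110

At the steady state, Δk = 0, so s·k^α = (n + δ)·k.
So s / (n + δ) = (k*)^(1−α) = 1.82^0.62 = 1.4496.
Therefore s = 1.4496 × (n + δ) = 1.4496 × 0.076 = 0.1102.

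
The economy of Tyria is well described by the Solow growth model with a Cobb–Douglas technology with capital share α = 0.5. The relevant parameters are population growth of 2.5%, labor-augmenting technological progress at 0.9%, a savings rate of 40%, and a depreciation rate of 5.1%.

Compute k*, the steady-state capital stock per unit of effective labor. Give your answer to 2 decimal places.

k* = 22.15

In steady state, investment equals break-even investment: s·k^α = (n + g + δ)·k.
Rearranging, k^(1−α) = s / (n + g + δ).
k^0.5 = 0.40 / (0.025 + 0.009 + 0.051) = 0.40 / 0.085 = 4.7059
k* = 4.7059^(1/0.5) ≈ 22.1455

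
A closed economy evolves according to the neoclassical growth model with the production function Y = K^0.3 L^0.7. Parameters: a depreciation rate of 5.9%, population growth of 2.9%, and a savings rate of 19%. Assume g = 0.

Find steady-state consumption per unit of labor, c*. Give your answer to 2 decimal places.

c* = 1.13

At the steady state, Δk = 0, so s·k^α = (n + δ)·k.
Dividing both sides by k: k^(1−α) = s / (n + δ).
k^0.7 = 0.19 / (0.029 + 0.059) = 0.19 / 0.088 = 2.1591
k* = 2.1591^(1/0.7) ≈ 3.0028
y* = (k*)^α = 3.0028^0.3 ≈ 1.3908
c* = (1 − s)·y* = (1 − 0.19) × 1.3908 ≈ 1.1265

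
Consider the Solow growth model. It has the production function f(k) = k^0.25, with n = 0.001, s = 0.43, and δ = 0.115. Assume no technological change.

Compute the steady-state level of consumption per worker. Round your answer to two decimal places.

c* = 0.88

At the steady state, Δk = 0, so s·k^α = (n + δ)·k.
Rearranging, k^(1−α) = s / (n + δ).
k^0.75 = 0.43 / (0.001 + 0.115) = 0.43 / 0.116 = 3.7069
k* = 3.7069^(1/0.75) ≈ 5.7370
y* = (k*)^α = 5.7370^0.25 ≈ 1.5476
c* = (1 − s)·y* = (1 − 0.43) × 1.5476 ≈ 0.8821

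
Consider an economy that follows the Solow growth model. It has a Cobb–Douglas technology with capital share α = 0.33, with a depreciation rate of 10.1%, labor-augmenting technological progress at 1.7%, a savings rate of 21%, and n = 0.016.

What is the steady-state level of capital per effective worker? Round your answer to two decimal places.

k* ≈ 1.96

In steady state, investment equals break-even investment: s·k^α = (n + g + δ)·k.
Rearranging, k^(1−α) = s / (n + g + δ).
k^0.67 = 0.21 / (0.016 + 0.017 + 0.101) = 0.21 / 0.134 = 1.5672
k* = 1.5672^(1/0.67) ≈ 1.9554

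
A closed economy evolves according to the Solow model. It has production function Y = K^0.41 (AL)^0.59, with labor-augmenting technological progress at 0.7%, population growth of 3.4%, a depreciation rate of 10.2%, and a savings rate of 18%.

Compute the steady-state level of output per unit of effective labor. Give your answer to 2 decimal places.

At the steady state, Δk = 0, so s·k^α = (n + g + δ)·k.
Dividing both sides by k: k^(1−α) = s / (n + g + δ).
k^0.59 = 0.18 / (0.034 + 0.007 + 0.102) = 0.18 / 0.143 = 1.2587
k* = 1.2587^(1/0.59) ≈ 1.4769
y* = (k*)^α = 1.4769^0.41 ≈ 1.1734

y* ≈ 1.17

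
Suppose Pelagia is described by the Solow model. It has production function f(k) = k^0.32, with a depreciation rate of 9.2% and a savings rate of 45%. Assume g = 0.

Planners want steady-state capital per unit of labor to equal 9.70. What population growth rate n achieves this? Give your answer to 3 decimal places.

In steady state, investment equals break-even investment: s·k^α = (n + δ)·k.
So s / (n + δ) = (k*)^(1−α) = 9.70^0.68 = 4.6882.
Therefore n + δ = s / 4.6882 = 0.45 / 4.6882 = 0.0960, so n = 0.0960 − 0.092 = 0.0040.

n ≈ 0.004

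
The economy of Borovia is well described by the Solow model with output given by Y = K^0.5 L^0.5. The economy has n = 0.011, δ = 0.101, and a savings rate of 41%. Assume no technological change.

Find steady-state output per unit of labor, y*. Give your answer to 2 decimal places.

y* = 3.66

At the steady state, Δk = 0, so s·k^α = (n + δ)·k.
Dividing both sides by k: k^(1−α) = s / (n + δ).
k^0.5 = 0.41 / (0.011 + 0.101) = 0.41 / 0.112 = 3.6607
k* = 3.6607^(1/0.5) ≈ 13.4007
y* = (k*)^α = 13.4007^0.5 ≈ 3.6607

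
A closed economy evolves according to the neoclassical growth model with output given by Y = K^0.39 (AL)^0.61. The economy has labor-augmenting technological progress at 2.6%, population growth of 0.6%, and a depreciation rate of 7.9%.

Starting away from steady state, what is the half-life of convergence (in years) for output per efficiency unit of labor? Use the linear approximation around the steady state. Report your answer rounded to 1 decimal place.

Near the steady state the convergence rate is λ = (1 − α)(n + g + δ).
λ = (1 − 0.39) × 0.111 = 0.61 × 0.111 = 0.06771
Half-life = ln 2 / λ = 0.6931 / 0.06771 ≈ 10.24 years

t_½ ≈ 10.2 years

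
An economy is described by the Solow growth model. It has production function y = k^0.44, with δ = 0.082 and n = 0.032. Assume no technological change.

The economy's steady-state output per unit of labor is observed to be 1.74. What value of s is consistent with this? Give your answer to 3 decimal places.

s ≈ 0.231

Steady state requires s·f(k) = (n + δ)·k, i.e. s·k^α = (n + δ)·k.
Since y* = [s/(n + δ)]^(α/(1−α)), we have s/(n + δ) = (y*)^((1−α)/α) = 1.74^1.2727 = 2.0237.
Therefore s = 2.0237 × (n + δ) = 2.0237 × 0.114 = 0.2307.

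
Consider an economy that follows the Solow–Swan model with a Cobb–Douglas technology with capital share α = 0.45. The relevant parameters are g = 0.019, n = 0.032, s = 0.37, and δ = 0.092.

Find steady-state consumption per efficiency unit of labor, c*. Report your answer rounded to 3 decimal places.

c* ≈ 1.371

At the steady state, Δk = 0, so s·k^α = (n + g + δ)·k.
Dividing both sides by k: k^(1−α) = s / (n + g + δ).
k^0.55 = 0.37 / (0.032 + 0.019 + 0.092) = 0.37 / 0.143 = 2.5874
k* = 2.5874^(1/0.55) ≈ 5.6320
y* = (k*)^α = 5.6320^0.45 ≈ 2.1767
c* = (1 − s)·y* = (1 − 0.37) × 2.1767 ≈ 1.3713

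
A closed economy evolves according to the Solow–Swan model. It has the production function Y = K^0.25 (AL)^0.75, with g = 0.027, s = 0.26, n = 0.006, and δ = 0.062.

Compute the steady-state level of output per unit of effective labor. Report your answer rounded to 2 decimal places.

y* ≈ 1.40

Steady state requires s·f(k) = (n + g + δ)·k, i.e. s·k^α = (n + g + δ)·k.
Dividing both sides by k: k^(1−α) = s / (n + g + δ).
k^0.75 = 0.26 / (0.006 + 0.027 + 0.062) = 0.26 / 0.095 = 2.7368
k* = 2.7368^(1/0.75) ≈ 3.8282
y* = (k*)^α = 3.8282^0.25 ≈ 1.3988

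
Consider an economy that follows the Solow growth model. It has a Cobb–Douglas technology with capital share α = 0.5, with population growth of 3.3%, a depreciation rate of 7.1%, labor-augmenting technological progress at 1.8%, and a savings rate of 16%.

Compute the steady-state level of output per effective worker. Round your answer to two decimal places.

At the steady state, Δk = 0, so s·k^α = (n + g + δ)·k.
Dividing both sides by k: k^(1−α) = s / (n + g + δ).
k^0.5 = 0.16 / (0.033 + 0.018 + 0.071) = 0.16 / 0.122 = 1.3115
k* = 1.3115^(1/0.5) ≈ 1.7200
y* = (k*)^α = 1.7200^0.5 ≈ 1.3115

y* ≈ 1.31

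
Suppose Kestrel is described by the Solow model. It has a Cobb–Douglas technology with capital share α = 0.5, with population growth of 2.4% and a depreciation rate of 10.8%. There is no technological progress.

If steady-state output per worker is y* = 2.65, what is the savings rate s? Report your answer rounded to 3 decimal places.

s ≈ 0.350

At the steady state, Δk = 0, so s·k^α = (n + δ)·k.
Since y* = [s/(n + δ)]^(α/(1−α)), we have s/(n + δ) = (y*)^((1−α)/α) = 2.65^1 = 2.6500.
Therefore s = 2.6500 × (n + δ) = 2.6500 × 0.132 = 0.3498.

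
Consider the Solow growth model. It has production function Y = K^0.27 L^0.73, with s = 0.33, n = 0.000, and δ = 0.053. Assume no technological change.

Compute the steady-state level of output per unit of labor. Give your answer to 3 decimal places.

y* = 1.967

In steady state, investment equals break-even investment: s·k^α = (n + δ)·k.
Dividing both sides by k: k^(1−α) = s / (n + δ).
k^0.73 = 0.33 / (0.000 + 0.053) = 0.33 / 0.053 = 6.2264
k* = 6.2264^(1/0.73) ≈ 12.2460
y* = (k*)^α = 12.2460^0.27 ≈ 1.9668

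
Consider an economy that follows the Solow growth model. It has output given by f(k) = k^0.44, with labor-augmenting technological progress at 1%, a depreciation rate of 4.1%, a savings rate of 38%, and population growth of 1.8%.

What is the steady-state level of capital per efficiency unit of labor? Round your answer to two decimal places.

k* = 21.04

Steady state requires s·f(k) = (n + g + δ)·k, i.e. s·k^α = (n + g + δ)·k.
Rearranging, k^(1−α) = s / (n + g + δ).
k^0.56 = 0.38 / (0.018 + 0.010 + 0.041) = 0.38 / 0.069 = 5.5072
k* = 5.5072^(1/0.56) ≈ 21.0422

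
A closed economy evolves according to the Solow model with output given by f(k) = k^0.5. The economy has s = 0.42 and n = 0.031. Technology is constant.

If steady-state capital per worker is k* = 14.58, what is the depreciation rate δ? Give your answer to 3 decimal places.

δ ≈ 0.079

In steady state, investment equals break-even investment: s·k^α = (n + δ)·k.
So s / (n + δ) = (k*)^(1−α) = 14.58^0.5 = 3.8184.
Therefore n + δ = s / 3.8184 = 0.42 / 3.8184 = 0.1100, so δ = 0.1100 − 0.031 = 0.0790.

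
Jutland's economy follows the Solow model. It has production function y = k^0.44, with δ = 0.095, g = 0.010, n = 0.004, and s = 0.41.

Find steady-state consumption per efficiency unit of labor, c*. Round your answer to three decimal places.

c* = 1.671

Steady state requires s·f(k) = (n + g + δ)·k, i.e. s·k^α = (n + g + δ)·k.
Dividing both sides by k: k^(1−α) = s / (n + g + δ).
k^0.56 = 0.41 / (0.004 + 0.010 + 0.095) = 0.41 / 0.109 = 3.7615
k* = 3.7615^(1/0.56) ≈ 10.6520
y* = (k*)^α = 10.6520^0.44 ≈ 2.8318
c* = (1 − s)·y* = (1 − 0.41) × 2.8318 ≈ 1.6708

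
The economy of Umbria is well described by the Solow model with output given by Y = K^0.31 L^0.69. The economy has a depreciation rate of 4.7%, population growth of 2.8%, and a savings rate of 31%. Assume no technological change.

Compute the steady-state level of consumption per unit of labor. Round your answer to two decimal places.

c* = 1.31

In steady state, investment equals break-even investment: s·k^α = (n + δ)·k.
Rearranging, k^(1−α) = s / (n + δ).
k^0.69 = 0.31 / (0.028 + 0.047) = 0.31 / 0.075 = 4.1333
k* = 4.1333^(1/0.69) ≈ 7.8196
y* = (k*)^α = 7.8196^0.31 ≈ 1.8919
c* = (1 − s)·y* = (1 − 0.31) × 1.8919 ≈ 1.3054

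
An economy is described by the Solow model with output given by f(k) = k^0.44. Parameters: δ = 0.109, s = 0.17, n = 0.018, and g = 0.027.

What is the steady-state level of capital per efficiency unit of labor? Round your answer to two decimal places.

At the steady state, Δk = 0, so s·k^α = (n + g + δ)·k.
Dividing both sides by k: k^(1−α) = s / (n + g + δ).
k^0.56 = 0.17 / (0.018 + 0.027 + 0.109) = 0.17 / 0.154 = 1.1039
k* = 1.1039^(1/0.56) ≈ 1.1931

k* = 1.19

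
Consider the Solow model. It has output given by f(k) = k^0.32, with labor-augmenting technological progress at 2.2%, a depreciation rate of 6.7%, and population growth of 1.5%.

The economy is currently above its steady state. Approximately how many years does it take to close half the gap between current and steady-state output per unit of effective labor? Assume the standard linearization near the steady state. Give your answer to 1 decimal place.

Near the steady state the convergence rate is λ = (1 − α)(n + g + δ).
λ = (1 − 0.32) × 0.104 = 0.68 × 0.104 = 0.07072
Half-life = ln 2 / λ = 0.6931 / 0.07072 ≈ 9.80 years

half-life ≈ 9.8 years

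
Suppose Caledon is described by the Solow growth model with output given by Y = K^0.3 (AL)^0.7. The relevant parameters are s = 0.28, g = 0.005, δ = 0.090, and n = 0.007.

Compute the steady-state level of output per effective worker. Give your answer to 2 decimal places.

y* ≈ 1.54

At the steady state, Δk = 0, so s·k^α = (n + g + δ)·k.
Rearranging, k^(1−α) = s / (n + g + δ).
k^0.7 = 0.28 / (0.007 + 0.005 + 0.090) = 0.28 / 0.102 = 2.7451
k* = 2.7451^(1/0.7) ≈ 4.2317
y* = (k*)^α = 4.2317^0.3 ≈ 1.5415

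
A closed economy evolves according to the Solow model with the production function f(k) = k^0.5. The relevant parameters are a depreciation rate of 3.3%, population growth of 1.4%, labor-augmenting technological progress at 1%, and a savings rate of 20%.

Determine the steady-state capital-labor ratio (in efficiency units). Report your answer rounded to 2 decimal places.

In steady state, investment equals break-even investment: s·k^α = (n + g + δ)·k.
Dividing both sides by k: k^(1−α) = s / (n + g + δ).
k^0.5 = 0.20 / (0.014 + 0.010 + 0.033) = 0.20 / 0.057 = 3.5088
k* = 3.5088^(1/0.5) ≈ 12.3117

k* ≈ 12.31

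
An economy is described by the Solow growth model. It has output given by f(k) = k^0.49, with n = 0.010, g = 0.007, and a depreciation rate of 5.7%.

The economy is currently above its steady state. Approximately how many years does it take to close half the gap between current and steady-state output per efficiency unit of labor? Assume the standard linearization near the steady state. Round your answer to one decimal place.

t_½ ≈ 18.4 years

Near the steady state the convergence rate is λ = (1 − α)(n + g + δ).
λ = (1 − 0.49) × 0.074 = 0.51 × 0.074 = 0.03774
Half-life = ln 2 / λ = 0.6931 / 0.03774 ≈ 18.37 years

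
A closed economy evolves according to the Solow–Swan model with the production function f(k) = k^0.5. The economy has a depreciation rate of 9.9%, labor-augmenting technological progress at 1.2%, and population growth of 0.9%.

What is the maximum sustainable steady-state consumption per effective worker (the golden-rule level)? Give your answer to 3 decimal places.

At the golden rule, f'(k) = n + g + δ, so α·k^(α−1) = n + g + δ and k_gold = (α/(n + g + δ))^(1/(1−α)).
k_gold = (0.5/0.120)^(1/0.5) = 4.1667^2 ≈ 17.3614
c_gold = f(k_gold) − (n + g + δ)·k_gold = 4.1667 − 0.120×17.3614 ≈ 2.0833

c_gold ≈ 2.083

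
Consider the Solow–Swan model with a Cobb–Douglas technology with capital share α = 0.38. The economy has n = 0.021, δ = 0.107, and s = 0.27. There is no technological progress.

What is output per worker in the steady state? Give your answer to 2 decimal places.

y* ≈ 1.58

In steady state, investment equals break-even investment: s·k^α = (n + δ)·k.
Dividing both sides by k: k^(1−α) = s / (n + δ).
k^0.62 = 0.27 / (0.021 + 0.107) = 0.27 / 0.128 = 2.1094
k* = 2.1094^(1/0.62) ≈ 3.3330
y* = (k*)^α = 3.3330^0.38 ≈ 1.5801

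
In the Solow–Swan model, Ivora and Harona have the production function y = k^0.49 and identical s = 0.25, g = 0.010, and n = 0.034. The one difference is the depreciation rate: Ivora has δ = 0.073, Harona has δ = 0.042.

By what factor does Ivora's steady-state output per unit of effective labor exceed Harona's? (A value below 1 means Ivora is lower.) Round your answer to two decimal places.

ratio ≈ 0.74

Steady-state y* = [s/(n + g + δ)]^(α/(1−α)), so the ratio is [ (s_I/(n + g + δ)_I) / (s_H/(n + g + δ)_H) ]^0.9608.
s_I/(n + g + δ)_I = 0.25/0.117 = 2.1368; s_H/(n + g + δ)_H = 0.25/0.086 = 2.9070.
Ratio = (2.1368/2.9070)^0.9608 = 0.7351^0.9608 ≈ 0.7440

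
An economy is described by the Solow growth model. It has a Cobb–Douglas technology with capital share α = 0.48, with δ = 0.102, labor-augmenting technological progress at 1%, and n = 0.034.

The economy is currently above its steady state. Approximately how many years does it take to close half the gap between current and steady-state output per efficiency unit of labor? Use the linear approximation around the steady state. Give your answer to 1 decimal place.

Near the steady state the convergence rate is λ = (1 − α)(n + g + δ).
λ = (1 − 0.48) × 0.146 = 0.52 × 0.146 = 0.07592
Half-life = ln 2 / λ = 0.6931 / 0.07592 ≈ 9.13 years

t_½ ≈ 9.1 years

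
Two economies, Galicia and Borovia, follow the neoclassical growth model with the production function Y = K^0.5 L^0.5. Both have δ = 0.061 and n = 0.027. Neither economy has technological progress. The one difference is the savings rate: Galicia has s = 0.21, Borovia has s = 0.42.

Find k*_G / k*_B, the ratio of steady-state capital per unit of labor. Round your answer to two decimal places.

Steady-state k* = [s/(n + δ)]^(1/(1−α)), so the ratio is [ (s_G/(n + δ)_G) / (s_B/(n + δ)_B) ]^2.
s_G/(n + δ)_G = 0.21/0.088 = 2.3864; s_B/(n + δ)_B = 0.42/0.088 = 4.7727.
Ratio = (2.3864/4.7727)^2 = 0.5000^2 ≈ 0.2500

ratio ≈ 0.25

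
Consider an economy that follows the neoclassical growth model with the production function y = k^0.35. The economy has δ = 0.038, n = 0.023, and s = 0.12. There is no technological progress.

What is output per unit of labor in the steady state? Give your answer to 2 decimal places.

y* ≈ 1.44

Steady state requires s·f(k) = (n + δ)·k, i.e. s·k^α = (n + δ)·k.
Rearranging, k^(1−α) = s / (n + δ).
k^0.65 = 0.12 / (0.023 + 0.038) = 0.12 / 0.061 = 1.9672
k* = 1.9672^(1/0.65) ≈ 2.8319
y* = (k*)^α = 2.8319^0.35 ≈ 1.4396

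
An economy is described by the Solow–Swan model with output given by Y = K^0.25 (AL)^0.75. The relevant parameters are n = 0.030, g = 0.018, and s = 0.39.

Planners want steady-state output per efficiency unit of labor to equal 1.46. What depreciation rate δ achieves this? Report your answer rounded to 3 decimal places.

At the steady state, Δk = 0, so s·k^α = (n + g + δ)·k.
Since y* = [s/(n + g + δ)]^(α/(1−α)), we have s/(n + g + δ) = (y*)^((1−α)/α) = 1.46^3 = 3.1121.
Therefore n + g + δ = s / 3.1121 = 0.39 / 3.1121 = 0.1253, so δ = 0.1253 − 0.048 = 0.0773.

δ ≈ 0.077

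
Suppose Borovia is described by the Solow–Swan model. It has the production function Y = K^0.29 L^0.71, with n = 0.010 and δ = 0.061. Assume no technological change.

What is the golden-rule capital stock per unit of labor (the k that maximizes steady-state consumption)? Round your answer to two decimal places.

k_gold ≈ 7.26

The golden rule sets f'(k) = n + δ, i.e. α·k^(α−1) = n + δ.
So k^(1−α) = α / (n + δ) = 0.29 / 0.071 = 4.0845.
k_gold = 4.0845^(1/0.71) ≈ 7.2570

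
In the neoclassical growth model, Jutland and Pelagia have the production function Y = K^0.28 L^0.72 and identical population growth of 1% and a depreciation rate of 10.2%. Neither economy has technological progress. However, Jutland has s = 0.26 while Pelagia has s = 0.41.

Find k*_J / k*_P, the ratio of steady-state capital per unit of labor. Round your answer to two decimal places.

k*_J / k*_P ≈ 0.53

Steady-state k* = [s/(n + δ)]^(1/(1−α)), so the ratio is [ (s_J/(n + δ)_J) / (s_P/(n + δ)_P) ]^1.3889.
s_J/(n + δ)_J = 0.26/0.112 = 2.3214; s_P/(n + δ)_P = 0.41/0.112 = 3.6607.
Ratio = (2.3214/3.6607)^1.3889 = 0.6341^1.3889 ≈ 0.5311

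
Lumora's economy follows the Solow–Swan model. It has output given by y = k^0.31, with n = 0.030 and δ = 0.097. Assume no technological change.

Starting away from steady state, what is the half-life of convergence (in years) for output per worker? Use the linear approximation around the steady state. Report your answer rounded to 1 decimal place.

Near the steady state the convergence rate is λ = (1 − α)(n + δ).
λ = (1 − 0.31) × 0.127 = 0.69 × 0.127 = 0.08763
Half-life = ln 2 / λ = 0.6931 / 0.08763 ≈ 7.91 years

half-life ≈ 7.9 years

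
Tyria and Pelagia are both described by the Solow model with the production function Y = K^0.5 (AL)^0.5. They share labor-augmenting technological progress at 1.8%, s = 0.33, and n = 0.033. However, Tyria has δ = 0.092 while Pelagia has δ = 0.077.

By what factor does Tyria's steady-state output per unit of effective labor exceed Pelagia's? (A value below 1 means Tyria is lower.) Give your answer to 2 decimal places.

Steady-state y* = [s/(n + g + δ)]^(α/(1−α)), so the ratio is [ (s_T/(n + g + δ)_T) / (s_P/(n + g + δ)_P) ]^1.
s_T/(n + g + δ)_T = 0.33/0.143 = 2.3077; s_P/(n + g + δ)_P = 0.33/0.128 = 2.5781.
Ratio = (2.3077/2.5781)^1 = 0.8951^1 ≈ 0.8951

ratio ≈ 0.90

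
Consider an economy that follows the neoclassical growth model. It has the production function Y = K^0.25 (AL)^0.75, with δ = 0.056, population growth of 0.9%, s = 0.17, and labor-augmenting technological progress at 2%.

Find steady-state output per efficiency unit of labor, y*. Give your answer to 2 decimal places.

In steady state, investment equals break-even investment: s·k^α = (n + g + δ)·k.
Rearranging, k^(1−α) = s / (n + g + δ).
k^0.75 = 0.17 / (0.009 + 0.020 + 0.056) = 0.17 / 0.085 = 2.0000
k* = 2.0000^(1/0.75) ≈ 2.5198
y* = (k*)^α = 2.5198^0.25 ≈ 1.2599

y* ≈ 1.26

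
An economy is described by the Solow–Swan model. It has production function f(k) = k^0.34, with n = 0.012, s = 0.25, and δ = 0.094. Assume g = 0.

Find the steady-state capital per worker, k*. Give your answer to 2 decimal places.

k* = 3.67

In steady state, investment equals break-even investment: s·k^α = (n + δ)·k.
Dividing both sides by k: k^(1−α) = s / (n + δ).
k^0.66 = 0.25 / (0.012 + 0.094) = 0.25 / 0.106 = 2.3585
k* = 2.3585^(1/0.66) ≈ 3.6694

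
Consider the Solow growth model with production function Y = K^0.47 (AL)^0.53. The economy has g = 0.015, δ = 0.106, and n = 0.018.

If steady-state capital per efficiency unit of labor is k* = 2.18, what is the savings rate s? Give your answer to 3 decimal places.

s ≈ 0.210

In steady state, investment equals break-even investment: s·k^α = (n + g + δ)·k.
So s / (n + g + δ) = (k*)^(1−α) = 2.18^0.53 = 1.5114.
Therefore s = 1.5114 × (n + g + δ) = 1.5114 × 0.139 = 0.2101.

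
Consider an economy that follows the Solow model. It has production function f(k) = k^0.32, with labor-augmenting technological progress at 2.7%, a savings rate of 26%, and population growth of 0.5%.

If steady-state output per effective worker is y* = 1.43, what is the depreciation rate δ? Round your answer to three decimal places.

δ ≈ 0.090

Steady state requires s·f(k) = (n + g + δ)·k, i.e. s·k^α = (n + g + δ)·k.
Since y* = [s/(n + g + δ)]^(α/(1−α)), we have s/(n + g + δ) = (y*)^((1−α)/α) = 1.43^2.125 = 2.1384.
Therefore n + g + δ = s / 2.1384 = 0.26 / 2.1384 = 0.1216, so δ = 0.1216 − 0.032 = 0.0896.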